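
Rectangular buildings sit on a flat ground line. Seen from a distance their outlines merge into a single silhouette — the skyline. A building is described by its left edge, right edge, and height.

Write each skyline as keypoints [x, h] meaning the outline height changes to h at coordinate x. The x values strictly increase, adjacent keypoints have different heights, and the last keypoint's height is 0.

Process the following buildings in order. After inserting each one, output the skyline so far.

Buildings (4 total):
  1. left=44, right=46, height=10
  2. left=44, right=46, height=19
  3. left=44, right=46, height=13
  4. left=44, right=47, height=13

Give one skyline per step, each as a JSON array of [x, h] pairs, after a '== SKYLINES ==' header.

== SKYLINES ==
[[44,10],[46,0]]
[[44,19],[46,0]]
[[44,19],[46,0]]
[[44,19],[46,13],[47,0]]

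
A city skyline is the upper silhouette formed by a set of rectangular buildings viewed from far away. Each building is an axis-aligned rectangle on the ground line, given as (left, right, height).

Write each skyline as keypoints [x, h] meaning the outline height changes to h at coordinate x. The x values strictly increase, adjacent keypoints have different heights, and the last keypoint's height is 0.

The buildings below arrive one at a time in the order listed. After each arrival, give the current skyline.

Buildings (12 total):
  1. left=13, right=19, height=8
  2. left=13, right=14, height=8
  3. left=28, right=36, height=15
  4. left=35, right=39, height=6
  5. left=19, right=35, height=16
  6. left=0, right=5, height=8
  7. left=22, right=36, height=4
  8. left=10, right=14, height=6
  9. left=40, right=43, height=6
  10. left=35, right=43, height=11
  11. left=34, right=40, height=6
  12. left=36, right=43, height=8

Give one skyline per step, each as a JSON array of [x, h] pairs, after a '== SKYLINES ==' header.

== SKYLINES ==
[[13,8],[19,0]]
[[13,8],[19,0]]
[[13,8],[19,0],[28,15],[36,0]]
[[13,8],[19,0],[28,15],[36,6],[39,0]]
[[13,8],[19,16],[35,15],[36,6],[39,0]]
[[0,8],[5,0],[13,8],[19,16],[35,15],[36,6],[39,0]]
[[0,8],[5,0],[13,8],[19,16],[35,15],[36,6],[39,0]]
[[0,8],[5,0],[10,6],[13,8],[19,16],[35,15],[36,6],[39,0]]
[[0,8],[5,0],[10,6],[13,8],[19,16],[35,15],[36,6],[39,0],[40,6],[43,0]]
[[0,8],[5,0],[10,6],[13,8],[19,16],[35,15],[36,11],[43,0]]
[[0,8],[5,0],[10,6],[13,8],[19,16],[35,15],[36,11],[43,0]]
[[0,8],[5,0],[10,6],[13,8],[19,16],[35,15],[36,11],[43,0]]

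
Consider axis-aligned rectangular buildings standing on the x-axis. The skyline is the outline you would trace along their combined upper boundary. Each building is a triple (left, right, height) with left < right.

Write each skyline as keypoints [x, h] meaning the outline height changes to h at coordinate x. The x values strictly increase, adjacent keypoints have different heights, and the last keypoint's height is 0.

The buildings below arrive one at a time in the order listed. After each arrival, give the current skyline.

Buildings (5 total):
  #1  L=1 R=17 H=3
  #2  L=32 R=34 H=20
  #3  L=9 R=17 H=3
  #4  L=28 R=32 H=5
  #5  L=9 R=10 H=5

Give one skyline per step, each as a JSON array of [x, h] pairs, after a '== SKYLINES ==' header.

== SKYLINES ==
[[1,3],[17,0]]
[[1,3],[17,0],[32,20],[34,0]]
[[1,3],[17,0],[32,20],[34,0]]
[[1,3],[17,0],[28,5],[32,20],[34,0]]
[[1,3],[9,5],[10,3],[17,0],[28,5],[32,20],[34,0]]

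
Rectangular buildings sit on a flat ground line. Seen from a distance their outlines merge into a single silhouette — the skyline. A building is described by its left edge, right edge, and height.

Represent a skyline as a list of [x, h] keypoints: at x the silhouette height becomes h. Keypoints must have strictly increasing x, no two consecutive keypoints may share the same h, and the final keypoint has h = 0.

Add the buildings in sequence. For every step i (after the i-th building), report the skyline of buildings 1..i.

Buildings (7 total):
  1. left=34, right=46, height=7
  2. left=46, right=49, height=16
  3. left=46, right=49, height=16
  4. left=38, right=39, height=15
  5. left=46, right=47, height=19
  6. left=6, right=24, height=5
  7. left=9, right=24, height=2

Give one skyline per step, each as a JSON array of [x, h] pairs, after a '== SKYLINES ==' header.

== SKYLINES ==
[[34,7],[46,0]]
[[34,7],[46,16],[49,0]]
[[34,7],[46,16],[49,0]]
[[34,7],[38,15],[39,7],[46,16],[49,0]]
[[34,7],[38,15],[39,7],[46,19],[47,16],[49,0]]
[[6,5],[24,0],[34,7],[38,15],[39,7],[46,19],[47,16],[49,0]]
[[6,5],[24,0],[34,7],[38,15],[39,7],[46,19],[47,16],[49,0]]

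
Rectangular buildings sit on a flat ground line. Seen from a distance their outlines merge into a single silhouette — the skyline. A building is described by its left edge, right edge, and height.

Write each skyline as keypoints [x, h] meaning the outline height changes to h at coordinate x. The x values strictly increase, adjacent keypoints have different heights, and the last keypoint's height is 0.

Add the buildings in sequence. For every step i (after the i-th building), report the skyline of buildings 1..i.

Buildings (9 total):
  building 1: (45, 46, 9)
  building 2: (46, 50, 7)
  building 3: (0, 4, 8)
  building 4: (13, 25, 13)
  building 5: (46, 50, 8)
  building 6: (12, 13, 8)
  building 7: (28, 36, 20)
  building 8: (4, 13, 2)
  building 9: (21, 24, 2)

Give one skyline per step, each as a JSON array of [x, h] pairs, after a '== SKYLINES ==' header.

== SKYLINES ==
[[45,9],[46,0]]
[[45,9],[46,7],[50,0]]
[[0,8],[4,0],[45,9],[46,7],[50,0]]
[[0,8],[4,0],[13,13],[25,0],[45,9],[46,7],[50,0]]
[[0,8],[4,0],[13,13],[25,0],[45,9],[46,8],[50,0]]
[[0,8],[4,0],[12,8],[13,13],[25,0],[45,9],[46,8],[50,0]]
[[0,8],[4,0],[12,8],[13,13],[25,0],[28,20],[36,0],[45,9],[46,8],[50,0]]
[[0,8],[4,2],[12,8],[13,13],[25,0],[28,20],[36,0],[45,9],[46,8],[50,0]]
[[0,8],[4,2],[12,8],[13,13],[25,0],[28,20],[36,0],[45,9],[46,8],[50,0]]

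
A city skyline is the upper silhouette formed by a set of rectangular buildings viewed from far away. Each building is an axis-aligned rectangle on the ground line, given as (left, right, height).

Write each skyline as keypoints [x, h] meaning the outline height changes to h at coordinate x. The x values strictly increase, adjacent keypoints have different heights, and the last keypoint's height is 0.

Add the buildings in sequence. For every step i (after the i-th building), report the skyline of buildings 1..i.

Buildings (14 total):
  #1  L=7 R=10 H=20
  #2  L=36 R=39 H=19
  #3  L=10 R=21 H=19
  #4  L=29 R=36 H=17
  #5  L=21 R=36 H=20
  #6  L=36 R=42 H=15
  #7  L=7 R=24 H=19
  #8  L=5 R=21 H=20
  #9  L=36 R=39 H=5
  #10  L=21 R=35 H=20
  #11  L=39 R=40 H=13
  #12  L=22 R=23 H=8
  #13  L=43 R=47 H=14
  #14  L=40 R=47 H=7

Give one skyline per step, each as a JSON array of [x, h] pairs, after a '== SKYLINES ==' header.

== SKYLINES ==
[[7,20],[10,0]]
[[7,20],[10,0],[36,19],[39,0]]
[[7,20],[10,19],[21,0],[36,19],[39,0]]
[[7,20],[10,19],[21,0],[29,17],[36,19],[39,0]]
[[7,20],[10,19],[21,20],[36,19],[39,0]]
[[7,20],[10,19],[21,20],[36,19],[39,15],[42,0]]
[[7,20],[10,19],[21,20],[36,19],[39,15],[42,0]]
[[5,20],[36,19],[39,15],[42,0]]
[[5,20],[36,19],[39,15],[42,0]]
[[5,20],[36,19],[39,15],[42,0]]
[[5,20],[36,19],[39,15],[42,0]]
[[5,20],[36,19],[39,15],[42,0]]
[[5,20],[36,19],[39,15],[42,0],[43,14],[47,0]]
[[5,20],[36,19],[39,15],[42,7],[43,14],[47,0]]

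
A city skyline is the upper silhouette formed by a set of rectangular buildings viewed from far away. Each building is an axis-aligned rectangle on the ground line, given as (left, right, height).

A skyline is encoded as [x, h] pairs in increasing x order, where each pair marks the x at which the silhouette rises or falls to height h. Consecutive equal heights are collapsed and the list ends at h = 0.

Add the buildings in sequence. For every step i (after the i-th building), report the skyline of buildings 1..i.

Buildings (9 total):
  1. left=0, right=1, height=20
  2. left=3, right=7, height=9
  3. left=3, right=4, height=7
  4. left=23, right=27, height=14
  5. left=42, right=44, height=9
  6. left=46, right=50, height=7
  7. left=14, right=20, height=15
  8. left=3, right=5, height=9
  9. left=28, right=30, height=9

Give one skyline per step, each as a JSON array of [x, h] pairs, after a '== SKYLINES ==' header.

== SKYLINES ==
[[0,20],[1,0]]
[[0,20],[1,0],[3,9],[7,0]]
[[0,20],[1,0],[3,9],[7,0]]
[[0,20],[1,0],[3,9],[7,0],[23,14],[27,0]]
[[0,20],[1,0],[3,9],[7,0],[23,14],[27,0],[42,9],[44,0]]
[[0,20],[1,0],[3,9],[7,0],[23,14],[27,0],[42,9],[44,0],[46,7],[50,0]]
[[0,20],[1,0],[3,9],[7,0],[14,15],[20,0],[23,14],[27,0],[42,9],[44,0],[46,7],[50,0]]
[[0,20],[1,0],[3,9],[7,0],[14,15],[20,0],[23,14],[27,0],[42,9],[44,0],[46,7],[50,0]]
[[0,20],[1,0],[3,9],[7,0],[14,15],[20,0],[23,14],[27,0],[28,9],[30,0],[42,9],[44,0],[46,7],[50,0]]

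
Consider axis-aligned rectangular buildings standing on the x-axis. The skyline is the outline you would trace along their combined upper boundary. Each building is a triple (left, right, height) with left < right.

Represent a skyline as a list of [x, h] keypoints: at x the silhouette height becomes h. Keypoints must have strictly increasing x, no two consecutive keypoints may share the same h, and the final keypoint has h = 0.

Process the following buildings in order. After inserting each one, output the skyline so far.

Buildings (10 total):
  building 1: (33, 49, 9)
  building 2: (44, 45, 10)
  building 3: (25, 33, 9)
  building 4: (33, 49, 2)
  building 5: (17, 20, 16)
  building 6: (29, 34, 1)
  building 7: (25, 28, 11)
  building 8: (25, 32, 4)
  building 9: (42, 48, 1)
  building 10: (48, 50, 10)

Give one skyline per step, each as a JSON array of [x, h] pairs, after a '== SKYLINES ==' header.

== SKYLINES ==
[[33,9],[49,0]]
[[33,9],[44,10],[45,9],[49,0]]
[[25,9],[44,10],[45,9],[49,0]]
[[25,9],[44,10],[45,9],[49,0]]
[[17,16],[20,0],[25,9],[44,10],[45,9],[49,0]]
[[17,16],[20,0],[25,9],[44,10],[45,9],[49,0]]
[[17,16],[20,0],[25,11],[28,9],[44,10],[45,9],[49,0]]
[[17,16],[20,0],[25,11],[28,9],[44,10],[45,9],[49,0]]
[[17,16],[20,0],[25,11],[28,9],[44,10],[45,9],[49,0]]
[[17,16],[20,0],[25,11],[28,9],[44,10],[45,9],[48,10],[50,0]]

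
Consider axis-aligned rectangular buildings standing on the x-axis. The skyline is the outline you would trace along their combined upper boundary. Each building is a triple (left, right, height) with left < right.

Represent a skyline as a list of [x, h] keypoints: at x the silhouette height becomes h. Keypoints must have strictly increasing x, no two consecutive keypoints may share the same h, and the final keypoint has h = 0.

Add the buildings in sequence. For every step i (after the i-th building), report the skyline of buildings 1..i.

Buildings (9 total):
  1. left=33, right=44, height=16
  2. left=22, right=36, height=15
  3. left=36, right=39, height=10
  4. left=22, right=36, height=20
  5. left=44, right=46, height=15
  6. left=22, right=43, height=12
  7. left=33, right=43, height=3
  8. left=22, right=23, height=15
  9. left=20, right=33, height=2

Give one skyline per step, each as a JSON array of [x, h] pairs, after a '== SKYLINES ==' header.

== SKYLINES ==
[[33,16],[44,0]]
[[22,15],[33,16],[44,0]]
[[22,15],[33,16],[44,0]]
[[22,20],[36,16],[44,0]]
[[22,20],[36,16],[44,15],[46,0]]
[[22,20],[36,16],[44,15],[46,0]]
[[22,20],[36,16],[44,15],[46,0]]
[[22,20],[36,16],[44,15],[46,0]]
[[20,2],[22,20],[36,16],[44,15],[46,0]]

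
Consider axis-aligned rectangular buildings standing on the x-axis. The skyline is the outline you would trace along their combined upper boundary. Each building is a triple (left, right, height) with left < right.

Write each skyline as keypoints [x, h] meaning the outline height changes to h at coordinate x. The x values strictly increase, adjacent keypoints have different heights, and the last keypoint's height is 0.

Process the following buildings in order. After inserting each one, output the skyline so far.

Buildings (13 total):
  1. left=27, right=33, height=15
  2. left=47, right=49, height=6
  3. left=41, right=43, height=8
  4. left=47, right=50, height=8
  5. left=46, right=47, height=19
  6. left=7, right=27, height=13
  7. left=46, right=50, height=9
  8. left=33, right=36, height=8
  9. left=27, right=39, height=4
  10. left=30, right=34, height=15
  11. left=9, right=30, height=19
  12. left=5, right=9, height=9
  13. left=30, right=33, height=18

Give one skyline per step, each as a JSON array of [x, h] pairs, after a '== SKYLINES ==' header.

== SKYLINES ==
[[27,15],[33,0]]
[[27,15],[33,0],[47,6],[49,0]]
[[27,15],[33,0],[41,8],[43,0],[47,6],[49,0]]
[[27,15],[33,0],[41,8],[43,0],[47,8],[50,0]]
[[27,15],[33,0],[41,8],[43,0],[46,19],[47,8],[50,0]]
[[7,13],[27,15],[33,0],[41,8],[43,0],[46,19],[47,8],[50,0]]
[[7,13],[27,15],[33,0],[41,8],[43,0],[46,19],[47,9],[50,0]]
[[7,13],[27,15],[33,8],[36,0],[41,8],[43,0],[46,19],[47,9],[50,0]]
[[7,13],[27,15],[33,8],[36,4],[39,0],[41,8],[43,0],[46,19],[47,9],[50,0]]
[[7,13],[27,15],[34,8],[36,4],[39,0],[41,8],[43,0],[46,19],[47,9],[50,0]]
[[7,13],[9,19],[30,15],[34,8],[36,4],[39,0],[41,8],[43,0],[46,19],[47,9],[50,0]]
[[5,9],[7,13],[9,19],[30,15],[34,8],[36,4],[39,0],[41,8],[43,0],[46,19],[47,9],[50,0]]
[[5,9],[7,13],[9,19],[30,18],[33,15],[34,8],[36,4],[39,0],[41,8],[43,0],[46,19],[47,9],[50,0]]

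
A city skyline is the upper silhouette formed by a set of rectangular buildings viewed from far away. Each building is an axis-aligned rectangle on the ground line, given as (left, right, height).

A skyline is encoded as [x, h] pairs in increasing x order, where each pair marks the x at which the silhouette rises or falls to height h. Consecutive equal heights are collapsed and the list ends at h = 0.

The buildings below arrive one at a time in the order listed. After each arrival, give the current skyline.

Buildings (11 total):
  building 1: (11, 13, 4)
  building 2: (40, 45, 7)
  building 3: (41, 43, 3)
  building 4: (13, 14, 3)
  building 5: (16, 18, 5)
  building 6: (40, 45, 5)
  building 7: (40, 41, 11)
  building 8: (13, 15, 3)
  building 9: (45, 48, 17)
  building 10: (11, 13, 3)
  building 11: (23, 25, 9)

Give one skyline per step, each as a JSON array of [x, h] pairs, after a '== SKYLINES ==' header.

== SKYLINES ==
[[11,4],[13,0]]
[[11,4],[13,0],[40,7],[45,0]]
[[11,4],[13,0],[40,7],[45,0]]
[[11,4],[13,3],[14,0],[40,7],[45,0]]
[[11,4],[13,3],[14,0],[16,5],[18,0],[40,7],[45,0]]
[[11,4],[13,3],[14,0],[16,5],[18,0],[40,7],[45,0]]
[[11,4],[13,3],[14,0],[16,5],[18,0],[40,11],[41,7],[45,0]]
[[11,4],[13,3],[15,0],[16,5],[18,0],[40,11],[41,7],[45,0]]
[[11,4],[13,3],[15,0],[16,5],[18,0],[40,11],[41,7],[45,17],[48,0]]
[[11,4],[13,3],[15,0],[16,5],[18,0],[40,11],[41,7],[45,17],[48,0]]
[[11,4],[13,3],[15,0],[16,5],[18,0],[23,9],[25,0],[40,11],[41,7],[45,17],[48,0]]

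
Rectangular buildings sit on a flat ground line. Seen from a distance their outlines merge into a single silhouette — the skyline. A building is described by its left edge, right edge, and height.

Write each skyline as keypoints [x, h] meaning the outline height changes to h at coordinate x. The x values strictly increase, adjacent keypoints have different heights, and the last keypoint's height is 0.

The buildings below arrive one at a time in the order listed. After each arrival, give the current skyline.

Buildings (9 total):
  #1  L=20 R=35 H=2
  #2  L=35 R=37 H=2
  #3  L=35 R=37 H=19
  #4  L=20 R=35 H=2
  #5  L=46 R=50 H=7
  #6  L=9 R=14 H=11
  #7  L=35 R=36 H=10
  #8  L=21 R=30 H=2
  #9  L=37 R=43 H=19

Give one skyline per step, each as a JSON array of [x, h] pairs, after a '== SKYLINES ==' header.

== SKYLINES ==
[[20,2],[35,0]]
[[20,2],[37,0]]
[[20,2],[35,19],[37,0]]
[[20,2],[35,19],[37,0]]
[[20,2],[35,19],[37,0],[46,7],[50,0]]
[[9,11],[14,0],[20,2],[35,19],[37,0],[46,7],[50,0]]
[[9,11],[14,0],[20,2],[35,19],[37,0],[46,7],[50,0]]
[[9,11],[14,0],[20,2],[35,19],[37,0],[46,7],[50,0]]
[[9,11],[14,0],[20,2],[35,19],[43,0],[46,7],[50,0]]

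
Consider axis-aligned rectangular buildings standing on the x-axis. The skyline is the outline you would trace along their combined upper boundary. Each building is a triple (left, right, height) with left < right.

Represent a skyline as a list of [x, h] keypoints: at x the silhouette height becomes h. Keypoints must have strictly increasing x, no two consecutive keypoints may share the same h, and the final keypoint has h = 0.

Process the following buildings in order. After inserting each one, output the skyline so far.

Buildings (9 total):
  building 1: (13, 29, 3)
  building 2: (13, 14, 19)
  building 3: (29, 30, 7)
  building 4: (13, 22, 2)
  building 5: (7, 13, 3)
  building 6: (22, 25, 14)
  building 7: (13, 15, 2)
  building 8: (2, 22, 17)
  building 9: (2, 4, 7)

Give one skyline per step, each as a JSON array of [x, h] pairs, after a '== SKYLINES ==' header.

== SKYLINES ==
[[13,3],[29,0]]
[[13,19],[14,3],[29,0]]
[[13,19],[14,3],[29,7],[30,0]]
[[13,19],[14,3],[29,7],[30,0]]
[[7,3],[13,19],[14,3],[29,7],[30,0]]
[[7,3],[13,19],[14,3],[22,14],[25,3],[29,7],[30,0]]
[[7,3],[13,19],[14,3],[22,14],[25,3],[29,7],[30,0]]
[[2,17],[13,19],[14,17],[22,14],[25,3],[29,7],[30,0]]
[[2,17],[13,19],[14,17],[22,14],[25,3],[29,7],[30,0]]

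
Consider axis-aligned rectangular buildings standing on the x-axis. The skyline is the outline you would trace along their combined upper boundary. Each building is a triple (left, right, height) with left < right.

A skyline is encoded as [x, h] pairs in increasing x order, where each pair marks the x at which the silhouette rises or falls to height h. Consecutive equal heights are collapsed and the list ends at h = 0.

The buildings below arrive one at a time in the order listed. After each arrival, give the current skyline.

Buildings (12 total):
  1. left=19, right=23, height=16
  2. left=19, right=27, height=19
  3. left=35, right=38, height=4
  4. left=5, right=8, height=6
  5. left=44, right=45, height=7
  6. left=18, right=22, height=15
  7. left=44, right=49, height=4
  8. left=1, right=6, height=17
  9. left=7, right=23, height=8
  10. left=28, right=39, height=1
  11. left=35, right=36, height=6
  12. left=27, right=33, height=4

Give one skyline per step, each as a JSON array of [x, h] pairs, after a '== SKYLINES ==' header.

== SKYLINES ==
[[19,16],[23,0]]
[[19,19],[27,0]]
[[19,19],[27,0],[35,4],[38,0]]
[[5,6],[8,0],[19,19],[27,0],[35,4],[38,0]]
[[5,6],[8,0],[19,19],[27,0],[35,4],[38,0],[44,7],[45,0]]
[[5,6],[8,0],[18,15],[19,19],[27,0],[35,4],[38,0],[44,7],[45,0]]
[[5,6],[8,0],[18,15],[19,19],[27,0],[35,4],[38,0],[44,7],[45,4],[49,0]]
[[1,17],[6,6],[8,0],[18,15],[19,19],[27,0],[35,4],[38,0],[44,7],[45,4],[49,0]]
[[1,17],[6,6],[7,8],[18,15],[19,19],[27,0],[35,4],[38,0],[44,7],[45,4],[49,0]]
[[1,17],[6,6],[7,8],[18,15],[19,19],[27,0],[28,1],[35,4],[38,1],[39,0],[44,7],[45,4],[49,0]]
[[1,17],[6,6],[7,8],[18,15],[19,19],[27,0],[28,1],[35,6],[36,4],[38,1],[39,0],[44,7],[45,4],[49,0]]
[[1,17],[6,6],[7,8],[18,15],[19,19],[27,4],[33,1],[35,6],[36,4],[38,1],[39,0],[44,7],[45,4],[49,0]]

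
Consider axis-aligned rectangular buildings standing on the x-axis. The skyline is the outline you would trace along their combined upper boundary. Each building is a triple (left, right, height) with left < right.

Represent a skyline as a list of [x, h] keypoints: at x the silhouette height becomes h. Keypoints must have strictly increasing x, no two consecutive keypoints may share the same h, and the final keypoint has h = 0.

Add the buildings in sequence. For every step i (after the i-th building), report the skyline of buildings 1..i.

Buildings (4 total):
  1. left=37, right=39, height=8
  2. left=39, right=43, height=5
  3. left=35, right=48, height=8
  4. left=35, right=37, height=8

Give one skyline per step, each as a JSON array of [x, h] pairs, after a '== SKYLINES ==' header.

== SKYLINES ==
[[37,8],[39,0]]
[[37,8],[39,5],[43,0]]
[[35,8],[48,0]]
[[35,8],[48,0]]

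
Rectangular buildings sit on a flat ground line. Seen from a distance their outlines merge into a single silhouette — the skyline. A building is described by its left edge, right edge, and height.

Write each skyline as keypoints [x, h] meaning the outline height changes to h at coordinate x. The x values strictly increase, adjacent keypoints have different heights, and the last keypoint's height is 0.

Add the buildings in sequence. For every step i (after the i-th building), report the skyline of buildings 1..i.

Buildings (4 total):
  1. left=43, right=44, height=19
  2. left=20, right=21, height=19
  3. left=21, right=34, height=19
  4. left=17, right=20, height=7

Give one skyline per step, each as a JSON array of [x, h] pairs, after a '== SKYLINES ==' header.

== SKYLINES ==
[[43,19],[44,0]]
[[20,19],[21,0],[43,19],[44,0]]
[[20,19],[34,0],[43,19],[44,0]]
[[17,7],[20,19],[34,0],[43,19],[44,0]]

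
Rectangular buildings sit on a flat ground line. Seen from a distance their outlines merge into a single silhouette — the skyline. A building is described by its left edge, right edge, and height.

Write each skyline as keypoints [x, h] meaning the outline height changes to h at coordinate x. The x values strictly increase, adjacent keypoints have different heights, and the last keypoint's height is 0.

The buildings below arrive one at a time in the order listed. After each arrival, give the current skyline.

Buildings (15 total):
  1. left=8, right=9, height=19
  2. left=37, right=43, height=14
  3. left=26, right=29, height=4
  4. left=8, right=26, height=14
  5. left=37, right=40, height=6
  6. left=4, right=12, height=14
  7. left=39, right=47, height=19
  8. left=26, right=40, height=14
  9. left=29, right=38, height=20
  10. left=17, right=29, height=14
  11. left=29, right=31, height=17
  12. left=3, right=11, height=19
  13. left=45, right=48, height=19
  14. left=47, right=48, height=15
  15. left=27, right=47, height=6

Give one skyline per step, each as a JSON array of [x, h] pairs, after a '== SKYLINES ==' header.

== SKYLINES ==
[[8,19],[9,0]]
[[8,19],[9,0],[37,14],[43,0]]
[[8,19],[9,0],[26,4],[29,0],[37,14],[43,0]]
[[8,19],[9,14],[26,4],[29,0],[37,14],[43,0]]
[[8,19],[9,14],[26,4],[29,0],[37,14],[43,0]]
[[4,14],[8,19],[9,14],[26,4],[29,0],[37,14],[43,0]]
[[4,14],[8,19],[9,14],[26,4],[29,0],[37,14],[39,19],[47,0]]
[[4,14],[8,19],[9,14],[39,19],[47,0]]
[[4,14],[8,19],[9,14],[29,20],[38,14],[39,19],[47,0]]
[[4,14],[8,19],[9,14],[29,20],[38,14],[39,19],[47,0]]
[[4,14],[8,19],[9,14],[29,20],[38,14],[39,19],[47,0]]
[[3,19],[11,14],[29,20],[38,14],[39,19],[47,0]]
[[3,19],[11,14],[29,20],[38,14],[39,19],[48,0]]
[[3,19],[11,14],[29,20],[38,14],[39,19],[48,0]]
[[3,19],[11,14],[29,20],[38,14],[39,19],[48,0]]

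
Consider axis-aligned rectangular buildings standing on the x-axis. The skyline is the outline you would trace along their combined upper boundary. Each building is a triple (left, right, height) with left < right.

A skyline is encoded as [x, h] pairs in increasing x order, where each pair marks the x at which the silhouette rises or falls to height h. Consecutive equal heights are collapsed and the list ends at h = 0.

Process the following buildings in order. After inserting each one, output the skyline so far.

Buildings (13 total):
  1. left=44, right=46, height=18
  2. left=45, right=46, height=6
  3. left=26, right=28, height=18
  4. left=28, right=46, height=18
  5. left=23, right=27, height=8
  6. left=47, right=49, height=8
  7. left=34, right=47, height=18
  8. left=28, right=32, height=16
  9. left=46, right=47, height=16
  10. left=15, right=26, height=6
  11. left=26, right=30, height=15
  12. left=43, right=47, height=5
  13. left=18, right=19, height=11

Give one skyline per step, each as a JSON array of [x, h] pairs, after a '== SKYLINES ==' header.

== SKYLINES ==
[[44,18],[46,0]]
[[44,18],[46,0]]
[[26,18],[28,0],[44,18],[46,0]]
[[26,18],[46,0]]
[[23,8],[26,18],[46,0]]
[[23,8],[26,18],[46,0],[47,8],[49,0]]
[[23,8],[26,18],[47,8],[49,0]]
[[23,8],[26,18],[47,8],[49,0]]
[[23,8],[26,18],[47,8],[49,0]]
[[15,6],[23,8],[26,18],[47,8],[49,0]]
[[15,6],[23,8],[26,18],[47,8],[49,0]]
[[15,6],[23,8],[26,18],[47,8],[49,0]]
[[15,6],[18,11],[19,6],[23,8],[26,18],[47,8],[49,0]]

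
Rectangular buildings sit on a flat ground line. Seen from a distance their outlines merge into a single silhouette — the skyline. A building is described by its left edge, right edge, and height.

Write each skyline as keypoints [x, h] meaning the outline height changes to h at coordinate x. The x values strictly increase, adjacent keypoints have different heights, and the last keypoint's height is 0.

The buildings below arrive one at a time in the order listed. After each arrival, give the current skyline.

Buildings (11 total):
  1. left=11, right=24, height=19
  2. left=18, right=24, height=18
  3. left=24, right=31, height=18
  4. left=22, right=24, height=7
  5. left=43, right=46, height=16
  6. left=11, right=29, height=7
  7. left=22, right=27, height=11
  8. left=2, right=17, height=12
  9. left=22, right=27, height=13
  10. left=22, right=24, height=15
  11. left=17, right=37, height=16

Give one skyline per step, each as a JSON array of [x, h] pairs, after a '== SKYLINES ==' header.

== SKYLINES ==
[[11,19],[24,0]]
[[11,19],[24,0]]
[[11,19],[24,18],[31,0]]
[[11,19],[24,18],[31,0]]
[[11,19],[24,18],[31,0],[43,16],[46,0]]
[[11,19],[24,18],[31,0],[43,16],[46,0]]
[[11,19],[24,18],[31,0],[43,16],[46,0]]
[[2,12],[11,19],[24,18],[31,0],[43,16],[46,0]]
[[2,12],[11,19],[24,18],[31,0],[43,16],[46,0]]
[[2,12],[11,19],[24,18],[31,0],[43,16],[46,0]]
[[2,12],[11,19],[24,18],[31,16],[37,0],[43,16],[46,0]]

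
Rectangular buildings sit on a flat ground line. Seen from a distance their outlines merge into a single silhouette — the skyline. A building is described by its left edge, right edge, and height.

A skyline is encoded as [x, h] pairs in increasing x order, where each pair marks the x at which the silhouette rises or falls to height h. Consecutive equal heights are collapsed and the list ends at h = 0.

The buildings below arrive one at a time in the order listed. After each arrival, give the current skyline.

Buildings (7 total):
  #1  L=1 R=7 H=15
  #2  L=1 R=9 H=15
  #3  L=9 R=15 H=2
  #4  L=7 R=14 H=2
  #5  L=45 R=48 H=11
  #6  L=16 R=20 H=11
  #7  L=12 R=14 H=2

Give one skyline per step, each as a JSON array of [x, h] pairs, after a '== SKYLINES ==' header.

== SKYLINES ==
[[1,15],[7,0]]
[[1,15],[9,0]]
[[1,15],[9,2],[15,0]]
[[1,15],[9,2],[15,0]]
[[1,15],[9,2],[15,0],[45,11],[48,0]]
[[1,15],[9,2],[15,0],[16,11],[20,0],[45,11],[48,0]]
[[1,15],[9,2],[15,0],[16,11],[20,0],[45,11],[48,0]]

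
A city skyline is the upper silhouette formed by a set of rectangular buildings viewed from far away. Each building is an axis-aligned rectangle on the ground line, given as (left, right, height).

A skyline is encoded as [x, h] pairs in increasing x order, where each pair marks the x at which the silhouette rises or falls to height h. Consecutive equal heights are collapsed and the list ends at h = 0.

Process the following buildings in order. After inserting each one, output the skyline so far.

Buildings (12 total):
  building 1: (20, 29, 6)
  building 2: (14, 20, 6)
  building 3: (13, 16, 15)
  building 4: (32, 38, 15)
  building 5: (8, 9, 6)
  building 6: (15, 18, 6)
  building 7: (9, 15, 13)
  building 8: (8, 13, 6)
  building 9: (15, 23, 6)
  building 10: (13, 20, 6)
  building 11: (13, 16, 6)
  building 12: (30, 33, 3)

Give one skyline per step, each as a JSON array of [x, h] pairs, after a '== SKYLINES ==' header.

== SKYLINES ==
[[20,6],[29,0]]
[[14,6],[29,0]]
[[13,15],[16,6],[29,0]]
[[13,15],[16,6],[29,0],[32,15],[38,0]]
[[8,6],[9,0],[13,15],[16,6],[29,0],[32,15],[38,0]]
[[8,6],[9,0],[13,15],[16,6],[29,0],[32,15],[38,0]]
[[8,6],[9,13],[13,15],[16,6],[29,0],[32,15],[38,0]]
[[8,6],[9,13],[13,15],[16,6],[29,0],[32,15],[38,0]]
[[8,6],[9,13],[13,15],[16,6],[29,0],[32,15],[38,0]]
[[8,6],[9,13],[13,15],[16,6],[29,0],[32,15],[38,0]]
[[8,6],[9,13],[13,15],[16,6],[29,0],[32,15],[38,0]]
[[8,6],[9,13],[13,15],[16,6],[29,0],[30,3],[32,15],[38,0]]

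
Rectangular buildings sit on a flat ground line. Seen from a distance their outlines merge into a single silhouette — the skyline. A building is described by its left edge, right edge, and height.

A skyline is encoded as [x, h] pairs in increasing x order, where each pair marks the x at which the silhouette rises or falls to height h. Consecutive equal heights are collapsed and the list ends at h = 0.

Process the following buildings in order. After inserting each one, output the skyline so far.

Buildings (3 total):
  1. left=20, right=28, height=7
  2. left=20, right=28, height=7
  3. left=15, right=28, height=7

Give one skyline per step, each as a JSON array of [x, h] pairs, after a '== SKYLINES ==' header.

== SKYLINES ==
[[20,7],[28,0]]
[[20,7],[28,0]]
[[15,7],[28,0]]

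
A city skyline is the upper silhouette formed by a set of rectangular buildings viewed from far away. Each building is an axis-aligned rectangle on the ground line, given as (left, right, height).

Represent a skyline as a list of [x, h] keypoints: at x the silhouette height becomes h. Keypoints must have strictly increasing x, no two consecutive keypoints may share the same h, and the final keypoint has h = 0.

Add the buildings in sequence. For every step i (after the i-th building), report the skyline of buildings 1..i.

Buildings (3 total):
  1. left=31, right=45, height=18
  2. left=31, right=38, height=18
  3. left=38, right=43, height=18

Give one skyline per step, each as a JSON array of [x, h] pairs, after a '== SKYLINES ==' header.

== SKYLINES ==
[[31,18],[45,0]]
[[31,18],[45,0]]
[[31,18],[45,0]]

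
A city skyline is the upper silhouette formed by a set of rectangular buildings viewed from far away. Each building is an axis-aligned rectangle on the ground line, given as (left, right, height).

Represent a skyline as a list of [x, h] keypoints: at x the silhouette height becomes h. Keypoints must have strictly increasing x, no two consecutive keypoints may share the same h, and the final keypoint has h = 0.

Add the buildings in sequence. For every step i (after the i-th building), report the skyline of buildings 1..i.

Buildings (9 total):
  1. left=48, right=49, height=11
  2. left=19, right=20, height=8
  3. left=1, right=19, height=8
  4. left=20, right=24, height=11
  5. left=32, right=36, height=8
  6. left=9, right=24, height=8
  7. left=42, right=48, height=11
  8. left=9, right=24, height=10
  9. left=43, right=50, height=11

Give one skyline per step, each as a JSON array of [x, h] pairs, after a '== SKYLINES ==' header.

== SKYLINES ==
[[48,11],[49,0]]
[[19,8],[20,0],[48,11],[49,0]]
[[1,8],[20,0],[48,11],[49,0]]
[[1,8],[20,11],[24,0],[48,11],[49,0]]
[[1,8],[20,11],[24,0],[32,8],[36,0],[48,11],[49,0]]
[[1,8],[20,11],[24,0],[32,8],[36,0],[48,11],[49,0]]
[[1,8],[20,11],[24,0],[32,8],[36,0],[42,11],[49,0]]
[[1,8],[9,10],[20,11],[24,0],[32,8],[36,0],[42,11],[49,0]]
[[1,8],[9,10],[20,11],[24,0],[32,8],[36,0],[42,11],[50,0]]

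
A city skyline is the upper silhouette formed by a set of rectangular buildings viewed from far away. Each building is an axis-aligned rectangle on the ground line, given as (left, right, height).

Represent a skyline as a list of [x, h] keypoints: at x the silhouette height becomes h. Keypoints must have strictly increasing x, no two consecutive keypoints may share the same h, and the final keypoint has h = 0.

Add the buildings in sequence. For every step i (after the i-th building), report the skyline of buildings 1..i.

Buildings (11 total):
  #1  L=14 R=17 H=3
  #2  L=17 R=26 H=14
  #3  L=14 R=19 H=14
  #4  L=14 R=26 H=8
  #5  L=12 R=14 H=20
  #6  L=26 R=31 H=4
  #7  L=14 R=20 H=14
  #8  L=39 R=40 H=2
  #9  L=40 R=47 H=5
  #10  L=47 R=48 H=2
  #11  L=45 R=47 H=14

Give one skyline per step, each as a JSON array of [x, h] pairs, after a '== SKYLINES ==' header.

== SKYLINES ==
[[14,3],[17,0]]
[[14,3],[17,14],[26,0]]
[[14,14],[26,0]]
[[14,14],[26,0]]
[[12,20],[14,14],[26,0]]
[[12,20],[14,14],[26,4],[31,0]]
[[12,20],[14,14],[26,4],[31,0]]
[[12,20],[14,14],[26,4],[31,0],[39,2],[40,0]]
[[12,20],[14,14],[26,4],[31,0],[39,2],[40,5],[47,0]]
[[12,20],[14,14],[26,4],[31,0],[39,2],[40,5],[47,2],[48,0]]
[[12,20],[14,14],[26,4],[31,0],[39,2],[40,5],[45,14],[47,2],[48,0]]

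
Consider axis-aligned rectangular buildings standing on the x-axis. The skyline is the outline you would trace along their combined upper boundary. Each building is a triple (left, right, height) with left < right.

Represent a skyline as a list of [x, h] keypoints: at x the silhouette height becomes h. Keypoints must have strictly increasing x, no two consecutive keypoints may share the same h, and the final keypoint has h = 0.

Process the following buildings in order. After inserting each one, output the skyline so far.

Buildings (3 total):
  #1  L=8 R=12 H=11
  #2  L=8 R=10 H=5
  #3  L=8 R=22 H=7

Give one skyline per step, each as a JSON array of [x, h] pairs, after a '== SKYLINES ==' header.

== SKYLINES ==
[[8,11],[12,0]]
[[8,11],[12,0]]
[[8,11],[12,7],[22,0]]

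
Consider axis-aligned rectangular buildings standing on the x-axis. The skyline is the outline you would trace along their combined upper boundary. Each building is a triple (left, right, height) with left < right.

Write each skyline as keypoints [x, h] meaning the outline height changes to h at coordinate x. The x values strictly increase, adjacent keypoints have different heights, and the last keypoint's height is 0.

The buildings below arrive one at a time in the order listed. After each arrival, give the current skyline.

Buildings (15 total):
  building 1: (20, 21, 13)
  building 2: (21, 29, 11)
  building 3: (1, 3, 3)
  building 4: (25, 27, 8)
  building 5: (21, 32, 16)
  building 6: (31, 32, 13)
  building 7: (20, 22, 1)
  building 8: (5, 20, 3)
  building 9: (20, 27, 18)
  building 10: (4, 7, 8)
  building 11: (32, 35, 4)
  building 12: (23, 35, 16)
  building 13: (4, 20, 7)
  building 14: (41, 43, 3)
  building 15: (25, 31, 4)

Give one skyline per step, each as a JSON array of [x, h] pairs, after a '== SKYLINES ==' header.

== SKYLINES ==
[[20,13],[21,0]]
[[20,13],[21,11],[29,0]]
[[1,3],[3,0],[20,13],[21,11],[29,0]]
[[1,3],[3,0],[20,13],[21,11],[29,0]]
[[1,3],[3,0],[20,13],[21,16],[32,0]]
[[1,3],[3,0],[20,13],[21,16],[32,0]]
[[1,3],[3,0],[20,13],[21,16],[32,0]]
[[1,3],[3,0],[5,3],[20,13],[21,16],[32,0]]
[[1,3],[3,0],[5,3],[20,18],[27,16],[32,0]]
[[1,3],[3,0],[4,8],[7,3],[20,18],[27,16],[32,0]]
[[1,3],[3,0],[4,8],[7,3],[20,18],[27,16],[32,4],[35,0]]
[[1,3],[3,0],[4,8],[7,3],[20,18],[27,16],[35,0]]
[[1,3],[3,0],[4,8],[7,7],[20,18],[27,16],[35,0]]
[[1,3],[3,0],[4,8],[7,7],[20,18],[27,16],[35,0],[41,3],[43,0]]
[[1,3],[3,0],[4,8],[7,7],[20,18],[27,16],[35,0],[41,3],[43,0]]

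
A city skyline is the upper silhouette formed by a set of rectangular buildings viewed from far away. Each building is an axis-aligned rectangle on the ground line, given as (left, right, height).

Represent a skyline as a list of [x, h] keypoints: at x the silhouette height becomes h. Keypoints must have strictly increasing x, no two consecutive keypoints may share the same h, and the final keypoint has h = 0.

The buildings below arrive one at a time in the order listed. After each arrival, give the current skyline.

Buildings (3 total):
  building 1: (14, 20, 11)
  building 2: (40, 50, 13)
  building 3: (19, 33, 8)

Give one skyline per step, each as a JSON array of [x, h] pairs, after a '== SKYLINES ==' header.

== SKYLINES ==
[[14,11],[20,0]]
[[14,11],[20,0],[40,13],[50,0]]
[[14,11],[20,8],[33,0],[40,13],[50,0]]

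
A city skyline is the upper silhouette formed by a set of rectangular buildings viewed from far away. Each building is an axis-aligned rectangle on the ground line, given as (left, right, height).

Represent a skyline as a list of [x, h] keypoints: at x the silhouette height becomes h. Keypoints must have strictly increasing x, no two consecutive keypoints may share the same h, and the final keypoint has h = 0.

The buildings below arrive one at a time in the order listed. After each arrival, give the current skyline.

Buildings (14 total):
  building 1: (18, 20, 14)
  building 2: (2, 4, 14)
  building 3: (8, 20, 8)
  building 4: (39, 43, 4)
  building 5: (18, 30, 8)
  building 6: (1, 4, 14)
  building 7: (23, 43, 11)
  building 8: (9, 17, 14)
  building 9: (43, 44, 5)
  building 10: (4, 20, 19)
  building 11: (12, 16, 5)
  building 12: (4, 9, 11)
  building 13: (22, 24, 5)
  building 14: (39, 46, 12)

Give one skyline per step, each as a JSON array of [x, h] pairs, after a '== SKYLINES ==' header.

== SKYLINES ==
[[18,14],[20,0]]
[[2,14],[4,0],[18,14],[20,0]]
[[2,14],[4,0],[8,8],[18,14],[20,0]]
[[2,14],[4,0],[8,8],[18,14],[20,0],[39,4],[43,0]]
[[2,14],[4,0],[8,8],[18,14],[20,8],[30,0],[39,4],[43,0]]
[[1,14],[4,0],[8,8],[18,14],[20,8],[30,0],[39,4],[43,0]]
[[1,14],[4,0],[8,8],[18,14],[20,8],[23,11],[43,0]]
[[1,14],[4,0],[8,8],[9,14],[17,8],[18,14],[20,8],[23,11],[43,0]]
[[1,14],[4,0],[8,8],[9,14],[17,8],[18,14],[20,8],[23,11],[43,5],[44,0]]
[[1,14],[4,19],[20,8],[23,11],[43,5],[44,0]]
[[1,14],[4,19],[20,8],[23,11],[43,5],[44,0]]
[[1,14],[4,19],[20,8],[23,11],[43,5],[44,0]]
[[1,14],[4,19],[20,8],[23,11],[43,5],[44,0]]
[[1,14],[4,19],[20,8],[23,11],[39,12],[46,0]]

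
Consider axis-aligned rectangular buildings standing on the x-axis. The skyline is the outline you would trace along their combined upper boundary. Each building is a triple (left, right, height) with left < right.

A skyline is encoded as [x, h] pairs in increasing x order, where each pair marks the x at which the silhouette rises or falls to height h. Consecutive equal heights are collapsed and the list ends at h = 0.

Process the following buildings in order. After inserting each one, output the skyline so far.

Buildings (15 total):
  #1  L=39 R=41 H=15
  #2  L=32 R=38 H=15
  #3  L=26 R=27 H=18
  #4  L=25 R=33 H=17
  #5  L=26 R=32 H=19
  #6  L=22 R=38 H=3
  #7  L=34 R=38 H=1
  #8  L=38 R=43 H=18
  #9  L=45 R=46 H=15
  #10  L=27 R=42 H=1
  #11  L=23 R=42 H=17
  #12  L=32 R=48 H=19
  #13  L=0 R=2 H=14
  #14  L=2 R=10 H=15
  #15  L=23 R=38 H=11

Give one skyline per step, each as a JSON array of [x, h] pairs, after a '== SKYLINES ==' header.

== SKYLINES ==
[[39,15],[41,0]]
[[32,15],[38,0],[39,15],[41,0]]
[[26,18],[27,0],[32,15],[38,0],[39,15],[41,0]]
[[25,17],[26,18],[27,17],[33,15],[38,0],[39,15],[41,0]]
[[25,17],[26,19],[32,17],[33,15],[38,0],[39,15],[41,0]]
[[22,3],[25,17],[26,19],[32,17],[33,15],[38,0],[39,15],[41,0]]
[[22,3],[25,17],[26,19],[32,17],[33,15],[38,0],[39,15],[41,0]]
[[22,3],[25,17],[26,19],[32,17],[33,15],[38,18],[43,0]]
[[22,3],[25,17],[26,19],[32,17],[33,15],[38,18],[43,0],[45,15],[46,0]]
[[22,3],[25,17],[26,19],[32,17],[33,15],[38,18],[43,0],[45,15],[46,0]]
[[22,3],[23,17],[26,19],[32,17],[38,18],[43,0],[45,15],[46,0]]
[[22,3],[23,17],[26,19],[48,0]]
[[0,14],[2,0],[22,3],[23,17],[26,19],[48,0]]
[[0,14],[2,15],[10,0],[22,3],[23,17],[26,19],[48,0]]
[[0,14],[2,15],[10,0],[22,3],[23,17],[26,19],[48,0]]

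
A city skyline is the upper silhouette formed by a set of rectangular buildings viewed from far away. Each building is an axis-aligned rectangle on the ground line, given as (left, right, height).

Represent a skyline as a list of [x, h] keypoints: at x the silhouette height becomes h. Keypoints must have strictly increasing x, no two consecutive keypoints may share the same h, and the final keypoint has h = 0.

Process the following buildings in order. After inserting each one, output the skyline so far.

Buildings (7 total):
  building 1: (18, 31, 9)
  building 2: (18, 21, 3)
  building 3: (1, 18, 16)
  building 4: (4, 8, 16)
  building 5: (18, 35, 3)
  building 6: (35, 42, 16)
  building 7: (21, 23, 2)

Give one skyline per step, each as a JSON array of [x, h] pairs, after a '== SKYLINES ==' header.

== SKYLINES ==
[[18,9],[31,0]]
[[18,9],[31,0]]
[[1,16],[18,9],[31,0]]
[[1,16],[18,9],[31,0]]
[[1,16],[18,9],[31,3],[35,0]]
[[1,16],[18,9],[31,3],[35,16],[42,0]]
[[1,16],[18,9],[31,3],[35,16],[42,0]]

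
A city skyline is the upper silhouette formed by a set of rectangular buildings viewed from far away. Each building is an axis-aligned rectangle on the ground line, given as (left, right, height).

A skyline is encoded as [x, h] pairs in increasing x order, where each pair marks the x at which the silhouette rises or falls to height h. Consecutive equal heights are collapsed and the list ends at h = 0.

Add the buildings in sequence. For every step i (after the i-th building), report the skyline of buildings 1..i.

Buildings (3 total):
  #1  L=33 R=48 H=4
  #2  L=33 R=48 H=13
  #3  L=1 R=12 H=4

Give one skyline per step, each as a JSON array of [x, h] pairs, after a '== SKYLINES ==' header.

== SKYLINES ==
[[33,4],[48,0]]
[[33,13],[48,0]]
[[1,4],[12,0],[33,13],[48,0]]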